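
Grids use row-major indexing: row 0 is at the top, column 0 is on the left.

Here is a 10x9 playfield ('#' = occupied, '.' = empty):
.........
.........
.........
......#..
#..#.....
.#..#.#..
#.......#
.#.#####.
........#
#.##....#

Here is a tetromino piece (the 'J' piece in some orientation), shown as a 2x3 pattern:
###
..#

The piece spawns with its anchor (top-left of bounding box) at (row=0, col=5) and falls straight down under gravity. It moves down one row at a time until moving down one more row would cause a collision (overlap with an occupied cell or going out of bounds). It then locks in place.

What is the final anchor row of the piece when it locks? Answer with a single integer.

Spawn at (row=0, col=5). Try each row:
  row 0: fits
  row 1: fits
  row 2: fits
  row 3: blocked -> lock at row 2

Answer: 2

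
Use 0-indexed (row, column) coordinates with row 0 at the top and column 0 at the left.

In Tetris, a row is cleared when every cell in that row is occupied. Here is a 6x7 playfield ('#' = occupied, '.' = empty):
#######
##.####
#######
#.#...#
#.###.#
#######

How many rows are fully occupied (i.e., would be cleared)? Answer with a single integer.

Check each row:
  row 0: 0 empty cells -> FULL (clear)
  row 1: 1 empty cell -> not full
  row 2: 0 empty cells -> FULL (clear)
  row 3: 4 empty cells -> not full
  row 4: 2 empty cells -> not full
  row 5: 0 empty cells -> FULL (clear)
Total rows cleared: 3

Answer: 3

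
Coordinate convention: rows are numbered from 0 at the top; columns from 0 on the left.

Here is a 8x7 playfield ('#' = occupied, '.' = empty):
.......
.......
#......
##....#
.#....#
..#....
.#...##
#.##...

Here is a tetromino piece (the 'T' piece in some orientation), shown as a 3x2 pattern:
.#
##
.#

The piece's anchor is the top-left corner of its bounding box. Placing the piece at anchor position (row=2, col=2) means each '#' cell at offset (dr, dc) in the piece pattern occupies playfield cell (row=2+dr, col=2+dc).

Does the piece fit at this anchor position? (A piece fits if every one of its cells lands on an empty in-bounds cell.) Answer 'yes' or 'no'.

Answer: yes

Derivation:
Check each piece cell at anchor (2, 2):
  offset (0,1) -> (2,3): empty -> OK
  offset (1,0) -> (3,2): empty -> OK
  offset (1,1) -> (3,3): empty -> OK
  offset (2,1) -> (4,3): empty -> OK
All cells valid: yes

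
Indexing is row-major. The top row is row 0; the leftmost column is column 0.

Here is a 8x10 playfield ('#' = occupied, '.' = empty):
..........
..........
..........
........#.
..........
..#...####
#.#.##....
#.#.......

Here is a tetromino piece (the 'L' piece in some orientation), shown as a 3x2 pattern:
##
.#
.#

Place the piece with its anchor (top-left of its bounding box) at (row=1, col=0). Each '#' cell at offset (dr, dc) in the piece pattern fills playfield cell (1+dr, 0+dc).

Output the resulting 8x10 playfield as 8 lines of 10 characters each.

Answer: ..........
##........
.#........
.#......#.
..........
..#...####
#.#.##....
#.#.......

Derivation:
Fill (1+0,0+0) = (1,0)
Fill (1+0,0+1) = (1,1)
Fill (1+1,0+1) = (2,1)
Fill (1+2,0+1) = (3,1)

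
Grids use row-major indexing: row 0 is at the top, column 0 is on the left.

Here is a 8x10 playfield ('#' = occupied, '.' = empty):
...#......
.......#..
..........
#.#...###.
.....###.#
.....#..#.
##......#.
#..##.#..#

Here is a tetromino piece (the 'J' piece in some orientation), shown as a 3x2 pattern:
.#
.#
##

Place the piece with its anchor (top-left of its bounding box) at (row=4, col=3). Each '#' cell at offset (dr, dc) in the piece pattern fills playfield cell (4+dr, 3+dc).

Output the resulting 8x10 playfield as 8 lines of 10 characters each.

Answer: ...#......
.......#..
..........
#.#...###.
....####.#
....##..#.
##.##...#.
#..##.#..#

Derivation:
Fill (4+0,3+1) = (4,4)
Fill (4+1,3+1) = (5,4)
Fill (4+2,3+0) = (6,3)
Fill (4+2,3+1) = (6,4)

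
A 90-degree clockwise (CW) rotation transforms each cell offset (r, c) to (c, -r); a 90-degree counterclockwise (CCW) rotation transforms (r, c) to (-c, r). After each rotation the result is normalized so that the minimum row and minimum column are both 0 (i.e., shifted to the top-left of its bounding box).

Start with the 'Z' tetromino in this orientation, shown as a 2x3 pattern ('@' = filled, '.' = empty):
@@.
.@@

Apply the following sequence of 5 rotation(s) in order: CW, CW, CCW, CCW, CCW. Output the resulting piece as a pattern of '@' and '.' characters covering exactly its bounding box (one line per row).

Answer: .@
@@
@.

Derivation:
Start:
@@.
.@@
After rotation 1 (CW):
.@
@@
@.
After rotation 2 (CW):
@@.
.@@
After rotation 3 (CCW):
.@
@@
@.
After rotation 4 (CCW):
@@.
.@@
After rotation 5 (CCW):
.@
@@
@.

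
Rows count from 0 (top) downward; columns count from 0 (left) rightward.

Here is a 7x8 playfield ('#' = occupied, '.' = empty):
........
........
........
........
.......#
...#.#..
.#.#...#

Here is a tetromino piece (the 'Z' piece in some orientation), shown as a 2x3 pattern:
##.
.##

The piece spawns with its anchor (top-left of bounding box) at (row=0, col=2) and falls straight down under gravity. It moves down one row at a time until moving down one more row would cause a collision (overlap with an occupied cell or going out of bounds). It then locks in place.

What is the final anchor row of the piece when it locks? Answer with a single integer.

Spawn at (row=0, col=2). Try each row:
  row 0: fits
  row 1: fits
  row 2: fits
  row 3: fits
  row 4: blocked -> lock at row 3

Answer: 3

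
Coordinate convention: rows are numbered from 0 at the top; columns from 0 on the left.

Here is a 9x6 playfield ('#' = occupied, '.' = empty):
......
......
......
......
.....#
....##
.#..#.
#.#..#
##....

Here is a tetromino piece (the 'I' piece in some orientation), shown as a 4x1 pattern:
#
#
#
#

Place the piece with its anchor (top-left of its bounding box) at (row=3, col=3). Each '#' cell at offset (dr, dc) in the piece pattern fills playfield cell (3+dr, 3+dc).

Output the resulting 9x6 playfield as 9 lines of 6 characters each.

Answer: ......
......
......
...#..
...#.#
...###
.#.##.
#.#..#
##....

Derivation:
Fill (3+0,3+0) = (3,3)
Fill (3+1,3+0) = (4,3)
Fill (3+2,3+0) = (5,3)
Fill (3+3,3+0) = (6,3)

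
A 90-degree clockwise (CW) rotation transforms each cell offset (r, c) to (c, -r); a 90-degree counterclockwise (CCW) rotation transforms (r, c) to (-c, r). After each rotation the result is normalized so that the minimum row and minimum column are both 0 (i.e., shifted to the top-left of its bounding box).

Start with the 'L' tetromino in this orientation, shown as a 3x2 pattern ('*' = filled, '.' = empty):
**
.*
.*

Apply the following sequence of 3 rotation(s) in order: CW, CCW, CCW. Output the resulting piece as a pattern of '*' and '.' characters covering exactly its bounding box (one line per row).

Answer: ***
*..

Derivation:
Start:
**
.*
.*
After rotation 1 (CW):
..*
***
After rotation 2 (CCW):
**
.*
.*
After rotation 3 (CCW):
***
*..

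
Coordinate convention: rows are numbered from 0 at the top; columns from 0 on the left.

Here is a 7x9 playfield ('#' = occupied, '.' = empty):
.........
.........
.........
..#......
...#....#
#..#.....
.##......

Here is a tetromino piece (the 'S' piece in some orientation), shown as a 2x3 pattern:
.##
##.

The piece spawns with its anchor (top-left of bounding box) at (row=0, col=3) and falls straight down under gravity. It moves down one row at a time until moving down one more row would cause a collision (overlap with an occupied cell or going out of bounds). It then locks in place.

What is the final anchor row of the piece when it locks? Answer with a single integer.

Spawn at (row=0, col=3). Try each row:
  row 0: fits
  row 1: fits
  row 2: fits
  row 3: blocked -> lock at row 2

Answer: 2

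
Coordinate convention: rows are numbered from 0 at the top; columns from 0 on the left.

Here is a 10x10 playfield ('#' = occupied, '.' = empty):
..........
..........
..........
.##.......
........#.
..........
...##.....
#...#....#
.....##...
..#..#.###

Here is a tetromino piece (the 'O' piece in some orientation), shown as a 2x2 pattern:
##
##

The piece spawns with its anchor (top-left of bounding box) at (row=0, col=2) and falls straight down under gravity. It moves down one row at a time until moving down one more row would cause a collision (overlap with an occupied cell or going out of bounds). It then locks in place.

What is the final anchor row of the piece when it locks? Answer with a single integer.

Spawn at (row=0, col=2). Try each row:
  row 0: fits
  row 1: fits
  row 2: blocked -> lock at row 1

Answer: 1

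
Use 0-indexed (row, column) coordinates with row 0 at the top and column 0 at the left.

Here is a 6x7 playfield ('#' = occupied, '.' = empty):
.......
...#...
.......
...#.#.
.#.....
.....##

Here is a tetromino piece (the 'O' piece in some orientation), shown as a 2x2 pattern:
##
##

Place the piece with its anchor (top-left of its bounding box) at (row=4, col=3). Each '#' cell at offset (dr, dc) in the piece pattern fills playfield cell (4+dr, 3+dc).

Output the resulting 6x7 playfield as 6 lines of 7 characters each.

Answer: .......
...#...
.......
...#.#.
.#.##..
...####

Derivation:
Fill (4+0,3+0) = (4,3)
Fill (4+0,3+1) = (4,4)
Fill (4+1,3+0) = (5,3)
Fill (4+1,3+1) = (5,4)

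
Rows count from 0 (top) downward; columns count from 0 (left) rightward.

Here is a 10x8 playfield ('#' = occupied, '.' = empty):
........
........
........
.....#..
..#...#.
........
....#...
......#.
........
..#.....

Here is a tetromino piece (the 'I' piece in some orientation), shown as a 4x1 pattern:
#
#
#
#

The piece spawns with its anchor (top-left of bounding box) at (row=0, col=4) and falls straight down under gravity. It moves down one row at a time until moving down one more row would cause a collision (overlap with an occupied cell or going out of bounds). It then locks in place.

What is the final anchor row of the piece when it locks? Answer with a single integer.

Spawn at (row=0, col=4). Try each row:
  row 0: fits
  row 1: fits
  row 2: fits
  row 3: blocked -> lock at row 2

Answer: 2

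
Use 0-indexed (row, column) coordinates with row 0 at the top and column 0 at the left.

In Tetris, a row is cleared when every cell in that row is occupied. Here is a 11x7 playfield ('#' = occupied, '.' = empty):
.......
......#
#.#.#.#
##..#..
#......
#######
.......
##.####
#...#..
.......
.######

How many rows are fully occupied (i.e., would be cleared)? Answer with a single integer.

Check each row:
  row 0: 7 empty cells -> not full
  row 1: 6 empty cells -> not full
  row 2: 3 empty cells -> not full
  row 3: 4 empty cells -> not full
  row 4: 6 empty cells -> not full
  row 5: 0 empty cells -> FULL (clear)
  row 6: 7 empty cells -> not full
  row 7: 1 empty cell -> not full
  row 8: 5 empty cells -> not full
  row 9: 7 empty cells -> not full
  row 10: 1 empty cell -> not full
Total rows cleared: 1

Answer: 1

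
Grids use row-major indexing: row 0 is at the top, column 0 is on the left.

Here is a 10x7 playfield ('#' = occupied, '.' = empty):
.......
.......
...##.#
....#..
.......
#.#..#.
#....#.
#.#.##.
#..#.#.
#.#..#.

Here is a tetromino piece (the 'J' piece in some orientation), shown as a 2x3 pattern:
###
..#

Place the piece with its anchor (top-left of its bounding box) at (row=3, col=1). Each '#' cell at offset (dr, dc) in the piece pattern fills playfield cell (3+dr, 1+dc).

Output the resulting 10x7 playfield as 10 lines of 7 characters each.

Fill (3+0,1+0) = (3,1)
Fill (3+0,1+1) = (3,2)
Fill (3+0,1+2) = (3,3)
Fill (3+1,1+2) = (4,3)

Answer: .......
.......
...##.#
.####..
...#...
#.#..#.
#....#.
#.#.##.
#..#.#.
#.#..#.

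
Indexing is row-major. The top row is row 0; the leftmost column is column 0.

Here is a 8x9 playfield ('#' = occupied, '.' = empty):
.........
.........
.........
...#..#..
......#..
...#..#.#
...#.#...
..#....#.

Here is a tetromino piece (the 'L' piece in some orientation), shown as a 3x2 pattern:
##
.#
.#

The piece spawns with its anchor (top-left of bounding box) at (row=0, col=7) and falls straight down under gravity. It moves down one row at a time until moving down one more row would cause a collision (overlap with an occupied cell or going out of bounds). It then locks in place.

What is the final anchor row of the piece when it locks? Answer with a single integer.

Spawn at (row=0, col=7). Try each row:
  row 0: fits
  row 1: fits
  row 2: fits
  row 3: blocked -> lock at row 2

Answer: 2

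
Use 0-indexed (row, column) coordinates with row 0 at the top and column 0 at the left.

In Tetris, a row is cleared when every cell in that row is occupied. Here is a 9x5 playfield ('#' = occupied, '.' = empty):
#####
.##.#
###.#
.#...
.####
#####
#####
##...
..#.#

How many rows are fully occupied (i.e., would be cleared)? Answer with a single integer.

Check each row:
  row 0: 0 empty cells -> FULL (clear)
  row 1: 2 empty cells -> not full
  row 2: 1 empty cell -> not full
  row 3: 4 empty cells -> not full
  row 4: 1 empty cell -> not full
  row 5: 0 empty cells -> FULL (clear)
  row 6: 0 empty cells -> FULL (clear)
  row 7: 3 empty cells -> not full
  row 8: 3 empty cells -> not full
Total rows cleared: 3

Answer: 3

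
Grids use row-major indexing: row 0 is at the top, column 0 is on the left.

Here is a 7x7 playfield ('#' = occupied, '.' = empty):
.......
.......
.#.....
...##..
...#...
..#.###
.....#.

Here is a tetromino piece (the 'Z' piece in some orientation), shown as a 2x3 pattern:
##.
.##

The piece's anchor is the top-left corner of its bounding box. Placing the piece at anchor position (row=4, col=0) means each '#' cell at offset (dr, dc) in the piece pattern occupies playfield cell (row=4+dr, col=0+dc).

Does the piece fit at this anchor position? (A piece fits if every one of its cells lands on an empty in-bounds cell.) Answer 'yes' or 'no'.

Answer: no

Derivation:
Check each piece cell at anchor (4, 0):
  offset (0,0) -> (4,0): empty -> OK
  offset (0,1) -> (4,1): empty -> OK
  offset (1,1) -> (5,1): empty -> OK
  offset (1,2) -> (5,2): occupied ('#') -> FAIL
All cells valid: no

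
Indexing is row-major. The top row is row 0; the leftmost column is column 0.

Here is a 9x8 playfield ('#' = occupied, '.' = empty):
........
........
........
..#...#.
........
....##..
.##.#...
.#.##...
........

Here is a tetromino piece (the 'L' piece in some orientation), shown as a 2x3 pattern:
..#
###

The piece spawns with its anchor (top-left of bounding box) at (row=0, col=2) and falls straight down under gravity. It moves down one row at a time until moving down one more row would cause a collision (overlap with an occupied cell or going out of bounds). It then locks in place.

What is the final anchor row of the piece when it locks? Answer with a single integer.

Spawn at (row=0, col=2). Try each row:
  row 0: fits
  row 1: fits
  row 2: blocked -> lock at row 1

Answer: 1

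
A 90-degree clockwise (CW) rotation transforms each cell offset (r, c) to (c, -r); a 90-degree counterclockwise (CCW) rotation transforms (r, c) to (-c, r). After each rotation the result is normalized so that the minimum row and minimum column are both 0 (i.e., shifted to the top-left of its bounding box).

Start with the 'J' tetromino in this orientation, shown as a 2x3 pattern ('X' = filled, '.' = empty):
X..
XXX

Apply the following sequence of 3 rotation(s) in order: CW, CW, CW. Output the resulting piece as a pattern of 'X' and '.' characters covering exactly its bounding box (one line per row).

Answer: .X
.X
XX

Derivation:
Start:
X..
XXX
After rotation 1 (CW):
XX
X.
X.
After rotation 2 (CW):
XXX
..X
After rotation 3 (CW):
.X
.X
XX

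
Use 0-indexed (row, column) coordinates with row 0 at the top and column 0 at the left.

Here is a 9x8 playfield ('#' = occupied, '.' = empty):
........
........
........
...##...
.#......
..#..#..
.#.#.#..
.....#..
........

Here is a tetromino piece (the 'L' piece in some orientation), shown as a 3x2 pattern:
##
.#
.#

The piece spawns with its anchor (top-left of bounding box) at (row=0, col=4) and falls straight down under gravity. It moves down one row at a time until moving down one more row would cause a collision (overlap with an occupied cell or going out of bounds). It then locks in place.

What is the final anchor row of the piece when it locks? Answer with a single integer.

Spawn at (row=0, col=4). Try each row:
  row 0: fits
  row 1: fits
  row 2: fits
  row 3: blocked -> lock at row 2

Answer: 2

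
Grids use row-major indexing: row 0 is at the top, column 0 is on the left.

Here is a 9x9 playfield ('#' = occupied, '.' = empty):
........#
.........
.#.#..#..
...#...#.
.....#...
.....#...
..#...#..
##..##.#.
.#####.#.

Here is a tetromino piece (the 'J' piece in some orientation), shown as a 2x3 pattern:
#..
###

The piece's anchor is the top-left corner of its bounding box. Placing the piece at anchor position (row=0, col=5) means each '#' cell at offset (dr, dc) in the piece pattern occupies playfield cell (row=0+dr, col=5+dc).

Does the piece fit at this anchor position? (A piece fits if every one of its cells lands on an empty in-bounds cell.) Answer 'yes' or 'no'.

Answer: yes

Derivation:
Check each piece cell at anchor (0, 5):
  offset (0,0) -> (0,5): empty -> OK
  offset (1,0) -> (1,5): empty -> OK
  offset (1,1) -> (1,6): empty -> OK
  offset (1,2) -> (1,7): empty -> OK
All cells valid: yes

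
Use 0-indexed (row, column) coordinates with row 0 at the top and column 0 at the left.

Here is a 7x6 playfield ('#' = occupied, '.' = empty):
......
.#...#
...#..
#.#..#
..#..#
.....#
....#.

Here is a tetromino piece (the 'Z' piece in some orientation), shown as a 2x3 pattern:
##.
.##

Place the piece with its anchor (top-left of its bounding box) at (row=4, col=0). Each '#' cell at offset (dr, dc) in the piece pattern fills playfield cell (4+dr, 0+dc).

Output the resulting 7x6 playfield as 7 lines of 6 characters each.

Fill (4+0,0+0) = (4,0)
Fill (4+0,0+1) = (4,1)
Fill (4+1,0+1) = (5,1)
Fill (4+1,0+2) = (5,2)

Answer: ......
.#...#
...#..
#.#..#
###..#
.##..#
....#.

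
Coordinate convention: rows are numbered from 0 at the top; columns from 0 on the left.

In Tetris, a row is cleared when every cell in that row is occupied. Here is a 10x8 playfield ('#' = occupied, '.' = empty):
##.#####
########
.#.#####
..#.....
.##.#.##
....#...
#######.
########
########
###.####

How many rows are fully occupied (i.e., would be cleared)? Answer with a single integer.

Answer: 3

Derivation:
Check each row:
  row 0: 1 empty cell -> not full
  row 1: 0 empty cells -> FULL (clear)
  row 2: 2 empty cells -> not full
  row 3: 7 empty cells -> not full
  row 4: 3 empty cells -> not full
  row 5: 7 empty cells -> not full
  row 6: 1 empty cell -> not full
  row 7: 0 empty cells -> FULL (clear)
  row 8: 0 empty cells -> FULL (clear)
  row 9: 1 empty cell -> not full
Total rows cleared: 3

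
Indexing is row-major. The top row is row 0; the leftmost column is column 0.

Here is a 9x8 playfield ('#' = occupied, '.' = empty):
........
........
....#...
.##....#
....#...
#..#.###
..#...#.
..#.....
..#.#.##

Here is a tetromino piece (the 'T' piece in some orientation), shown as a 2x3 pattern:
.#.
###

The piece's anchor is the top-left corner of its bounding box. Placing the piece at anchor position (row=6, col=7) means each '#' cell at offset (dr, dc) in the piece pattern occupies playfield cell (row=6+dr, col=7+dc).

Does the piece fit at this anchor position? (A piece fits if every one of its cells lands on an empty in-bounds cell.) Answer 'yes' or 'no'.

Check each piece cell at anchor (6, 7):
  offset (0,1) -> (6,8): out of bounds -> FAIL
  offset (1,0) -> (7,7): empty -> OK
  offset (1,1) -> (7,8): out of bounds -> FAIL
  offset (1,2) -> (7,9): out of bounds -> FAIL
All cells valid: no

Answer: no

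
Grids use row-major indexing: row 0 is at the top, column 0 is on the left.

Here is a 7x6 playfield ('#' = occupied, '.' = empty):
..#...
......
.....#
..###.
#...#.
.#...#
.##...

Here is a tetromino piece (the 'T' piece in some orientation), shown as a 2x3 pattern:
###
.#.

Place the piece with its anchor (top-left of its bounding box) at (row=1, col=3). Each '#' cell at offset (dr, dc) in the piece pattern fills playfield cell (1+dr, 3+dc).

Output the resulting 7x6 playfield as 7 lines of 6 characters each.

Fill (1+0,3+0) = (1,3)
Fill (1+0,3+1) = (1,4)
Fill (1+0,3+2) = (1,5)
Fill (1+1,3+1) = (2,4)

Answer: ..#...
...###
....##
..###.
#...#.
.#...#
.##...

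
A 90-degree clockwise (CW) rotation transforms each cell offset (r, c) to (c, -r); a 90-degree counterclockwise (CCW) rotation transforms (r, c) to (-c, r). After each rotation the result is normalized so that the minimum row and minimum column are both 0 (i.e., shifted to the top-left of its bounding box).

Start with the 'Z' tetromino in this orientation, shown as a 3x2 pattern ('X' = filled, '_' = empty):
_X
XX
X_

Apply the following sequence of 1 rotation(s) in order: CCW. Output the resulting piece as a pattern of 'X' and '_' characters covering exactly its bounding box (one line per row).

Start:
_X
XX
X_
After rotation 1 (CCW):
XX_
_XX

Answer: XX_
_XX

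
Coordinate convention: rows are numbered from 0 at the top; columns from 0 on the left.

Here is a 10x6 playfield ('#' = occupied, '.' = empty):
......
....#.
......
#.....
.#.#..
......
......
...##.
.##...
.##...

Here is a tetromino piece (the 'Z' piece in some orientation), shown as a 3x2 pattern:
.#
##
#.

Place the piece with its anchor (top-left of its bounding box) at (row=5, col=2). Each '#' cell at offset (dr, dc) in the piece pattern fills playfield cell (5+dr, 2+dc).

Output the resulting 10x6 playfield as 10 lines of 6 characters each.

Answer: ......
....#.
......
#.....
.#.#..
...#..
..##..
..###.
.##...
.##...

Derivation:
Fill (5+0,2+1) = (5,3)
Fill (5+1,2+0) = (6,2)
Fill (5+1,2+1) = (6,3)
Fill (5+2,2+0) = (7,2)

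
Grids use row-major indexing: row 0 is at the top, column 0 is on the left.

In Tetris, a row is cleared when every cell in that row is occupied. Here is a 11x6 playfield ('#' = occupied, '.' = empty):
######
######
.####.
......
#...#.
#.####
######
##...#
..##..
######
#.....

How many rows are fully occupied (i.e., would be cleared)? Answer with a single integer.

Answer: 4

Derivation:
Check each row:
  row 0: 0 empty cells -> FULL (clear)
  row 1: 0 empty cells -> FULL (clear)
  row 2: 2 empty cells -> not full
  row 3: 6 empty cells -> not full
  row 4: 4 empty cells -> not full
  row 5: 1 empty cell -> not full
  row 6: 0 empty cells -> FULL (clear)
  row 7: 3 empty cells -> not full
  row 8: 4 empty cells -> not full
  row 9: 0 empty cells -> FULL (clear)
  row 10: 5 empty cells -> not full
Total rows cleared: 4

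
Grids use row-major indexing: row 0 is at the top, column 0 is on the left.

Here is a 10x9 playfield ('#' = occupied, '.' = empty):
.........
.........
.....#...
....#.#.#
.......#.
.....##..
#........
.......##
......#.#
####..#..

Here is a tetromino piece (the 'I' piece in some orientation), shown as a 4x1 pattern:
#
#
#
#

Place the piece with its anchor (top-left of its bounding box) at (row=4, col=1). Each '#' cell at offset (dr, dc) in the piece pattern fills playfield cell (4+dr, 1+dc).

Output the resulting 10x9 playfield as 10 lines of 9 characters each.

Fill (4+0,1+0) = (4,1)
Fill (4+1,1+0) = (5,1)
Fill (4+2,1+0) = (6,1)
Fill (4+3,1+0) = (7,1)

Answer: .........
.........
.....#...
....#.#.#
.#.....#.
.#...##..
##.......
.#.....##
......#.#
####..#..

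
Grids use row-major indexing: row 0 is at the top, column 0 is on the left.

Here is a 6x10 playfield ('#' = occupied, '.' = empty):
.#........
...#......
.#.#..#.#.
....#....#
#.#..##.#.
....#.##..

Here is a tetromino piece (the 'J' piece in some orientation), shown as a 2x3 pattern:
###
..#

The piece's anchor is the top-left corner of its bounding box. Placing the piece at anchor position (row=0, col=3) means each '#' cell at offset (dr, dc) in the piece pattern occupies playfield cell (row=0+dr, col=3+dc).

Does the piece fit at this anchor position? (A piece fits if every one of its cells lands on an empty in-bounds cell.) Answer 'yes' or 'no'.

Check each piece cell at anchor (0, 3):
  offset (0,0) -> (0,3): empty -> OK
  offset (0,1) -> (0,4): empty -> OK
  offset (0,2) -> (0,5): empty -> OK
  offset (1,2) -> (1,5): empty -> OK
All cells valid: yes

Answer: yes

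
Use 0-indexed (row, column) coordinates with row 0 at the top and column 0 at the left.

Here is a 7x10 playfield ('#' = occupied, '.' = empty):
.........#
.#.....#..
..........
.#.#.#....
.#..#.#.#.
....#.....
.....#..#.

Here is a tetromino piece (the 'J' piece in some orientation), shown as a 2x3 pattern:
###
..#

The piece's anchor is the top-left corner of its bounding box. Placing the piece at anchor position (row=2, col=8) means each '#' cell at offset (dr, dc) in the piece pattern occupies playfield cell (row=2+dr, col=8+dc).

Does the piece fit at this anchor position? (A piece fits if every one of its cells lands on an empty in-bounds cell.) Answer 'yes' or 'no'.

Answer: no

Derivation:
Check each piece cell at anchor (2, 8):
  offset (0,0) -> (2,8): empty -> OK
  offset (0,1) -> (2,9): empty -> OK
  offset (0,2) -> (2,10): out of bounds -> FAIL
  offset (1,2) -> (3,10): out of bounds -> FAIL
All cells valid: no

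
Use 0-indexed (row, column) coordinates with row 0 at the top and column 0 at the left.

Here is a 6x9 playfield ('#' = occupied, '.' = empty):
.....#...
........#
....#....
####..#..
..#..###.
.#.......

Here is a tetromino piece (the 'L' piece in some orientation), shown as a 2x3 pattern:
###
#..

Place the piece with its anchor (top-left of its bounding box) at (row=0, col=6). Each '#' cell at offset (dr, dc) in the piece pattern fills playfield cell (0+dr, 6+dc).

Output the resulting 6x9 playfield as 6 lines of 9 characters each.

Answer: .....####
......#.#
....#....
####..#..
..#..###.
.#.......

Derivation:
Fill (0+0,6+0) = (0,6)
Fill (0+0,6+1) = (0,7)
Fill (0+0,6+2) = (0,8)
Fill (0+1,6+0) = (1,6)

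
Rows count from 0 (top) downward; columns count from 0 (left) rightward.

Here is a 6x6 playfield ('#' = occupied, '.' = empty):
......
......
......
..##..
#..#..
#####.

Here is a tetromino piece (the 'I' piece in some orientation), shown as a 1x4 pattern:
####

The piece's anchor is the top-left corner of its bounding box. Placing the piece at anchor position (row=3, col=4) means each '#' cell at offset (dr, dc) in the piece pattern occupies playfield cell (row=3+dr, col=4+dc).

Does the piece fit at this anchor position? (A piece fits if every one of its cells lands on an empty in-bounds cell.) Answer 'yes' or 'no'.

Check each piece cell at anchor (3, 4):
  offset (0,0) -> (3,4): empty -> OK
  offset (0,1) -> (3,5): empty -> OK
  offset (0,2) -> (3,6): out of bounds -> FAIL
  offset (0,3) -> (3,7): out of bounds -> FAIL
All cells valid: no

Answer: no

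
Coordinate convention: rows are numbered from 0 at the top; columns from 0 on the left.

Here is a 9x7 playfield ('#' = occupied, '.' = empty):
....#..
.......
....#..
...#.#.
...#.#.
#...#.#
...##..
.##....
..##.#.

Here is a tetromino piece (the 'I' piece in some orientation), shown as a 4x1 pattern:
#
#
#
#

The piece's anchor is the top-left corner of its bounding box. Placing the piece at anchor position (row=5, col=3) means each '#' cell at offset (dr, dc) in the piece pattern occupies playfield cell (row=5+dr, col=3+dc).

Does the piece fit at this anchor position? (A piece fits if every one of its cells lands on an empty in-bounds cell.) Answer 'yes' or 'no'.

Check each piece cell at anchor (5, 3):
  offset (0,0) -> (5,3): empty -> OK
  offset (1,0) -> (6,3): occupied ('#') -> FAIL
  offset (2,0) -> (7,3): empty -> OK
  offset (3,0) -> (8,3): occupied ('#') -> FAIL
All cells valid: no

Answer: no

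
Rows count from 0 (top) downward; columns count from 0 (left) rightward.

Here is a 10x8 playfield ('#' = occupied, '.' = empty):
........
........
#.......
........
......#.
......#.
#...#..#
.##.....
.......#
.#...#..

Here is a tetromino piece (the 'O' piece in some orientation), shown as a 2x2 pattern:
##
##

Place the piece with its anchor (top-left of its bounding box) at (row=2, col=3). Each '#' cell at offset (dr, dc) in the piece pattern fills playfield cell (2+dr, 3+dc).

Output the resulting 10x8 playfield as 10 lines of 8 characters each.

Answer: ........
........
#..##...
...##...
......#.
......#.
#...#..#
.##.....
.......#
.#...#..

Derivation:
Fill (2+0,3+0) = (2,3)
Fill (2+0,3+1) = (2,4)
Fill (2+1,3+0) = (3,3)
Fill (2+1,3+1) = (3,4)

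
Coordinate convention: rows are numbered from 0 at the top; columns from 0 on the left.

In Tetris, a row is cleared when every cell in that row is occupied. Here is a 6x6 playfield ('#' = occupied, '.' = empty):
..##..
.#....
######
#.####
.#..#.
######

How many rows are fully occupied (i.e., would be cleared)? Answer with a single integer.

Check each row:
  row 0: 4 empty cells -> not full
  row 1: 5 empty cells -> not full
  row 2: 0 empty cells -> FULL (clear)
  row 3: 1 empty cell -> not full
  row 4: 4 empty cells -> not full
  row 5: 0 empty cells -> FULL (clear)
Total rows cleared: 2

Answer: 2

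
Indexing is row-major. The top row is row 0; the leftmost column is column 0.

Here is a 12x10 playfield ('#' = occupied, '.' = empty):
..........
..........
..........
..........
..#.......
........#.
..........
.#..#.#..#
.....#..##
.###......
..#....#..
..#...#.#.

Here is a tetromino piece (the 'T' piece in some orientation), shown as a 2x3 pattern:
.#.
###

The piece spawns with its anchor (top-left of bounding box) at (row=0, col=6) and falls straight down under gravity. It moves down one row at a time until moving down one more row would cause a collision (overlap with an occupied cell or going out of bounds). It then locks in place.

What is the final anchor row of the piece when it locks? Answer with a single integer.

Spawn at (row=0, col=6). Try each row:
  row 0: fits
  row 1: fits
  row 2: fits
  row 3: fits
  row 4: blocked -> lock at row 3

Answer: 3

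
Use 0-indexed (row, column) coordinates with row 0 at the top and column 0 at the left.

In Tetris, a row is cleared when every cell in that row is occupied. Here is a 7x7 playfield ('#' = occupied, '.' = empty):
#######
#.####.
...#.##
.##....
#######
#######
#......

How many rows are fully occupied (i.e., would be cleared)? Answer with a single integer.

Answer: 3

Derivation:
Check each row:
  row 0: 0 empty cells -> FULL (clear)
  row 1: 2 empty cells -> not full
  row 2: 4 empty cells -> not full
  row 3: 5 empty cells -> not full
  row 4: 0 empty cells -> FULL (clear)
  row 5: 0 empty cells -> FULL (clear)
  row 6: 6 empty cells -> not full
Total rows cleared: 3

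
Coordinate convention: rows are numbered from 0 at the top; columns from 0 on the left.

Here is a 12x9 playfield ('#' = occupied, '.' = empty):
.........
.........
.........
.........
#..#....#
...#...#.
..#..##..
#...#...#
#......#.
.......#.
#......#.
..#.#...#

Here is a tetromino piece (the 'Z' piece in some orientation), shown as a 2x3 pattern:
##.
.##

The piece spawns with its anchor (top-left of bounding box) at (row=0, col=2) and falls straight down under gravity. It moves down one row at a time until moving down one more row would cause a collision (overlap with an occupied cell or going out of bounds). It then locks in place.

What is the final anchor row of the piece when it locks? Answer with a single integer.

Spawn at (row=0, col=2). Try each row:
  row 0: fits
  row 1: fits
  row 2: fits
  row 3: blocked -> lock at row 2

Answer: 2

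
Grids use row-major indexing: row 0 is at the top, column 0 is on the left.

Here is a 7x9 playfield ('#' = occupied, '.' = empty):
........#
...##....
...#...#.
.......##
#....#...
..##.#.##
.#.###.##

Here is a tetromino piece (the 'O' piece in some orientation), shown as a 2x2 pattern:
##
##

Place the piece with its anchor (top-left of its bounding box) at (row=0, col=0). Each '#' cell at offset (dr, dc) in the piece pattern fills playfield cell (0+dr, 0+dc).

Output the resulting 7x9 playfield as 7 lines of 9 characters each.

Fill (0+0,0+0) = (0,0)
Fill (0+0,0+1) = (0,1)
Fill (0+1,0+0) = (1,0)
Fill (0+1,0+1) = (1,1)

Answer: ##......#
##.##....
...#...#.
.......##
#....#...
..##.#.##
.#.###.##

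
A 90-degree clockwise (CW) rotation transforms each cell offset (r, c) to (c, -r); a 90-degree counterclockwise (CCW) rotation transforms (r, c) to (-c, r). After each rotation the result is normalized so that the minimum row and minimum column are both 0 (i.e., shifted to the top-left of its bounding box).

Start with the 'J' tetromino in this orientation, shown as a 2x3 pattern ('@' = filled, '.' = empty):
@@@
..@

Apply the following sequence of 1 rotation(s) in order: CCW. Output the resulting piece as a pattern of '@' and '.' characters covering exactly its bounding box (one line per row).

Start:
@@@
..@
After rotation 1 (CCW):
@@
@.
@.

Answer: @@
@.
@.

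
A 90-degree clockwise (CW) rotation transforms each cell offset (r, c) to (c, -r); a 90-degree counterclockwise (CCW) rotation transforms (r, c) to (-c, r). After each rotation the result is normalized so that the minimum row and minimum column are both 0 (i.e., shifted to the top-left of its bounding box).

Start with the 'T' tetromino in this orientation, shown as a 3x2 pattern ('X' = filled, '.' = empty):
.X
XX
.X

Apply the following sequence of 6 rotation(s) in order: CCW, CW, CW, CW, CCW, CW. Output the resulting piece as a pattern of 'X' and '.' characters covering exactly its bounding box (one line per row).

Answer: X.
XX
X.

Derivation:
Start:
.X
XX
.X
After rotation 1 (CCW):
XXX
.X.
After rotation 2 (CW):
.X
XX
.X
After rotation 3 (CW):
.X.
XXX
After rotation 4 (CW):
X.
XX
X.
After rotation 5 (CCW):
.X.
XXX
After rotation 6 (CW):
X.
XX
X.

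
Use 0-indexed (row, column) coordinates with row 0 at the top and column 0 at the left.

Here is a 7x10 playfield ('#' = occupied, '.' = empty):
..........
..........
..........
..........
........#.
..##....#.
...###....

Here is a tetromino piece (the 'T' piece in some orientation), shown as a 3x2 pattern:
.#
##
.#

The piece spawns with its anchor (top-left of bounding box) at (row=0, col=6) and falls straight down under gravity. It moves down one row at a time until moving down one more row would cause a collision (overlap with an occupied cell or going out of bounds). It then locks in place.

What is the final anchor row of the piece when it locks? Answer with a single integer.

Spawn at (row=0, col=6). Try each row:
  row 0: fits
  row 1: fits
  row 2: fits
  row 3: fits
  row 4: fits
  row 5: blocked -> lock at row 4

Answer: 4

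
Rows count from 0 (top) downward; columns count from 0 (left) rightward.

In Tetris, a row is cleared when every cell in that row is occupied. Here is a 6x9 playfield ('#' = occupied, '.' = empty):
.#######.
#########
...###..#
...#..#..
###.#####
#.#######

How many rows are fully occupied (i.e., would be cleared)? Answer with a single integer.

Check each row:
  row 0: 2 empty cells -> not full
  row 1: 0 empty cells -> FULL (clear)
  row 2: 5 empty cells -> not full
  row 3: 7 empty cells -> not full
  row 4: 1 empty cell -> not full
  row 5: 1 empty cell -> not full
Total rows cleared: 1

Answer: 1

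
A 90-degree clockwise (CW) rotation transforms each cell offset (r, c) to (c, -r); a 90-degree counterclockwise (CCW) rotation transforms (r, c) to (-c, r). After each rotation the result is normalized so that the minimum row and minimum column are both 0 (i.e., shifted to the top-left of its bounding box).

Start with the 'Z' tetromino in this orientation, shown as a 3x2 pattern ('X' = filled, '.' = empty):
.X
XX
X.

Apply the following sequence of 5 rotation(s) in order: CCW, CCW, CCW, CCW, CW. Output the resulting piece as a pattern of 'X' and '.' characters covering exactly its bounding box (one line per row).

Answer: XX.
.XX

Derivation:
Start:
.X
XX
X.
After rotation 1 (CCW):
XX.
.XX
After rotation 2 (CCW):
.X
XX
X.
After rotation 3 (CCW):
XX.
.XX
After rotation 4 (CCW):
.X
XX
X.
After rotation 5 (CW):
XX.
.XX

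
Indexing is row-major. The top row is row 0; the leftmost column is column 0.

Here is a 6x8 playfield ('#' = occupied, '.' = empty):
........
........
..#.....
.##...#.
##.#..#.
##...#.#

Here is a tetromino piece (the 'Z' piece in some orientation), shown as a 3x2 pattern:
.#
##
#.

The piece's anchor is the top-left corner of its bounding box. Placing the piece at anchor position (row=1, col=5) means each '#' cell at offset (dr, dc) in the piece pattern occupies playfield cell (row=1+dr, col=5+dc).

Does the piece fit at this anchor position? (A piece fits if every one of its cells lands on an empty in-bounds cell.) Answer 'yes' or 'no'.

Answer: yes

Derivation:
Check each piece cell at anchor (1, 5):
  offset (0,1) -> (1,6): empty -> OK
  offset (1,0) -> (2,5): empty -> OK
  offset (1,1) -> (2,6): empty -> OK
  offset (2,0) -> (3,5): empty -> OK
All cells valid: yes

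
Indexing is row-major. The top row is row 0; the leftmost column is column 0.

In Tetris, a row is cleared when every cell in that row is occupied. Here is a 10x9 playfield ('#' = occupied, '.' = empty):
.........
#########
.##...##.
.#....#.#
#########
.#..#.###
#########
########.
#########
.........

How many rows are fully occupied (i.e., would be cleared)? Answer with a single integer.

Answer: 4

Derivation:
Check each row:
  row 0: 9 empty cells -> not full
  row 1: 0 empty cells -> FULL (clear)
  row 2: 5 empty cells -> not full
  row 3: 6 empty cells -> not full
  row 4: 0 empty cells -> FULL (clear)
  row 5: 4 empty cells -> not full
  row 6: 0 empty cells -> FULL (clear)
  row 7: 1 empty cell -> not full
  row 8: 0 empty cells -> FULL (clear)
  row 9: 9 empty cells -> not full
Total rows cleared: 4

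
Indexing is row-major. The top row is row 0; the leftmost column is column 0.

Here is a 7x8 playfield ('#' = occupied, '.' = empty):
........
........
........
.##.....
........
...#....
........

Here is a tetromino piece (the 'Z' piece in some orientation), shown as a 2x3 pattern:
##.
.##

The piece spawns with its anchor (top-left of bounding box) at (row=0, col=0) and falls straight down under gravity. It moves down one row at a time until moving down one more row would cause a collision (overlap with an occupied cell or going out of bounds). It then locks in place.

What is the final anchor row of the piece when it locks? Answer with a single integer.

Answer: 1

Derivation:
Spawn at (row=0, col=0). Try each row:
  row 0: fits
  row 1: fits
  row 2: blocked -> lock at row 1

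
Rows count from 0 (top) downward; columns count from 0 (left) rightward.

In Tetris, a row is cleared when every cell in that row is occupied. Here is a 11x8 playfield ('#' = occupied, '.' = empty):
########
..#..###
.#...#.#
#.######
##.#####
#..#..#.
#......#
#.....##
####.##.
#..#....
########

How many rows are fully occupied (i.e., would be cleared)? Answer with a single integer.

Check each row:
  row 0: 0 empty cells -> FULL (clear)
  row 1: 4 empty cells -> not full
  row 2: 5 empty cells -> not full
  row 3: 1 empty cell -> not full
  row 4: 1 empty cell -> not full
  row 5: 5 empty cells -> not full
  row 6: 6 empty cells -> not full
  row 7: 5 empty cells -> not full
  row 8: 2 empty cells -> not full
  row 9: 6 empty cells -> not full
  row 10: 0 empty cells -> FULL (clear)
Total rows cleared: 2

Answer: 2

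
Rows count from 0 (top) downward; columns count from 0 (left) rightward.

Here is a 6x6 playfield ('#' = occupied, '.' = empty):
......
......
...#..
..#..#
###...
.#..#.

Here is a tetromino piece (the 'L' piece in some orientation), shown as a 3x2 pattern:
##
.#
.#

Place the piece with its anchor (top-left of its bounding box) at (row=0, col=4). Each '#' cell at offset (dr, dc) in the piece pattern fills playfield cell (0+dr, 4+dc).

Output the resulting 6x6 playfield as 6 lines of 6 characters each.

Answer: ....##
.....#
...#.#
..#..#
###...
.#..#.

Derivation:
Fill (0+0,4+0) = (0,4)
Fill (0+0,4+1) = (0,5)
Fill (0+1,4+1) = (1,5)
Fill (0+2,4+1) = (2,5)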